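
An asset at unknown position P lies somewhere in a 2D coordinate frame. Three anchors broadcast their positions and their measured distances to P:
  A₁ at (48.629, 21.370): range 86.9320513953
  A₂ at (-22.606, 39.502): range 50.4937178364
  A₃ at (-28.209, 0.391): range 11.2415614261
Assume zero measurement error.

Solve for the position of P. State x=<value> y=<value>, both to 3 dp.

x=-32.436 y=-10.026

eq1: (x − 48.629)² + (y − 21.370)² = 86.9320513953²
eq2: (x + 22.606)² + (y − 39.502)² = 50.4937178364²
eq3: (x + 28.209)² + (y − 0.391)² = 11.2415614261²
eq3−eq1, eq3−eq2 (x²,y² cancel):
  153.676·x + 41.958·y = -5405.252877
  11.206·x + 78.222·y = -1147.704160
det = 153.676·78.222 − 41.958·11.206 = 11550.662724
x = (-5405.252877·78.222 − 41.958·-1147.704160) / 11550.662724 = -32.435742
y = (153.676·-1147.704160 − -5405.252877·11.206) / 11550.662724 = -10.025686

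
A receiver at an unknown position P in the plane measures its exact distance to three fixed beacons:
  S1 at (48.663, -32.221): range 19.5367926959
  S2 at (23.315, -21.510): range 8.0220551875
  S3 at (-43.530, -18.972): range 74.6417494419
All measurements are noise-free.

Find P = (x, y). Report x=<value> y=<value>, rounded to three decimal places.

eq1: (x − 48.663)² + (y + 32.221)² = 19.5367926959²
eq2: (x − 23.315)² + (y + 21.510)² = 8.0220551875²
eq3: (x + 43.530)² + (y + 18.972)² = 74.6417494419²
eq2−eq1, eq2−eq3 (x²,y² cancel):
  50.696·x − 21.422·y = 2082.678186
  -133.690·x + 5.076·y = -4258.509031
det = 50.696·5.076 − -21.422·-133.690 = -2606.574284
x = (2082.678186·5.076 − -21.422·-4258.509031) / -2606.574284 = 30.942570
y = (50.696·-4258.509031 − 2082.678186·-133.690) / -2606.574284 = -23.994663

x=30.943 y=-23.995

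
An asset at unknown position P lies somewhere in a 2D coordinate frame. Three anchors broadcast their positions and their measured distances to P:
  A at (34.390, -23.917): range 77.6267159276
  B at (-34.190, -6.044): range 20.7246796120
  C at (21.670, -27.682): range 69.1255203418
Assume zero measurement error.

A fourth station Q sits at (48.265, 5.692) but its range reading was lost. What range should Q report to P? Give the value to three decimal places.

81.738

eq1: (x − 34.390)² + (y + 23.917)² = 77.6267159276²
eq2: (x + 34.190)² + (y + 6.044)² = 20.7246796120²
eq3: (x − 21.670)² + (y + 27.682)² = 69.1255203418²
eq3−eq2, eq3−eq1 (x²,y² cancel):
  -111.720·x + 43.276·y = 4318.429229
  25.440·x + 7.530·y = -728.756498
det = -111.720·7.530 − 43.276·25.440 = -1942.193040
x = (4318.429229·7.530 − 43.276·-728.756498) / -1942.193040 = -32.980984
y = (-111.720·-728.756498 − 4318.429229·25.440) / -1942.193040 = 14.645384
|P − Q| = √((-32.980984 − 48.265)² + (14.645384 − 5.692)²) = 81.737831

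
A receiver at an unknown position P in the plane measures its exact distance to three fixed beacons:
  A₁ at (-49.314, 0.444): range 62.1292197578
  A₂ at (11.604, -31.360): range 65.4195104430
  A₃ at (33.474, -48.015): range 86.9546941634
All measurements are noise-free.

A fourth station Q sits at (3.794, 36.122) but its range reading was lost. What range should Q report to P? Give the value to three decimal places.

2.646

eq1: (x + 49.314)² + (y − 0.444)² = 62.1292197578²
eq2: (x − 11.604)² + (y + 31.360)² = 65.4195104430²
eq3: (x − 33.474)² + (y + 48.015)² = 86.9546941634²
eq2−eq1, eq2−eq3 (x²,y² cancel):
  -121.836·x + 63.608·y = 1733.637715
  43.740·x − 33.310·y = -973.560005
det = -121.836·-33.310 − 63.608·43.740 = 1276.143240
x = (1733.637715·-33.310 − 63.608·-973.560005) / 1276.143240 = 3.274501
y = (-121.836·-973.560005 − 1733.637715·43.740) / 1276.143240 = 33.527070
|P − Q| = √((3.274501 − 3.794)² + (33.527070 − 36.122)²) = 2.646421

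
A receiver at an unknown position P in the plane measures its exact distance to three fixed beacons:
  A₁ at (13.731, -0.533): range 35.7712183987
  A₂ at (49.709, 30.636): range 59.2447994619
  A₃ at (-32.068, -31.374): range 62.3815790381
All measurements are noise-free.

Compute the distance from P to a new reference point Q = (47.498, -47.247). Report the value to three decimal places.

93.345

eq1: (x − 13.731)² + (y + 0.533)² = 35.7712183987²
eq2: (x − 49.709)² + (y − 30.636)² = 59.2447994619²
eq3: (x + 32.068)² + (y + 31.374)² = 62.3815790381²
eq3−eq1, eq3−eq2 (x²,y² cancel):
  91.598·x + 61.682·y = 788.021288
  163.554·x + 124.020·y = 1778.379817
det = 91.598·124.020 − 61.682·163.554 = 1271.646132
x = (788.021288·124.020 − 61.682·1778.379817) / 1271.646132 = -9.407982
y = (91.598·1778.379817 − 788.021288·163.554) / 1271.646132 = 26.746435
|P − Q| = √((-9.407982 − 47.498)² + (26.746435 − -47.247)²) = 93.345162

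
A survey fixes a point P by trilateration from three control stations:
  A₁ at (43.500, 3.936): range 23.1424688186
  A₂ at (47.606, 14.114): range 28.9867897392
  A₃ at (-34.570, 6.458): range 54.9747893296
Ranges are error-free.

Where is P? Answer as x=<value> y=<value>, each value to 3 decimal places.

eq1: (x − 43.500)² + (y − 3.936)² = 23.1424688186²
eq2: (x − 47.606)² + (y − 14.114)² = 28.9867897392²
eq3: (x + 34.570)² + (y − 6.458)² = 54.9747893296²
eq1−eq3, eq1−eq2 (x²,y² cancel):
  -156.140·x + 5.044·y = -3157.605031
  8.212·x + 20.356·y = 253.134020
det = -156.140·20.356 − 5.044·8.212 = -3219.807168
x = (-3157.605031·20.356 − 5.044·253.134020) / -3219.807168 = 20.359299
y = (-156.140·253.134020 − -3157.605031·8.212) / -3219.807168 = 4.222021

x=20.359 y=4.222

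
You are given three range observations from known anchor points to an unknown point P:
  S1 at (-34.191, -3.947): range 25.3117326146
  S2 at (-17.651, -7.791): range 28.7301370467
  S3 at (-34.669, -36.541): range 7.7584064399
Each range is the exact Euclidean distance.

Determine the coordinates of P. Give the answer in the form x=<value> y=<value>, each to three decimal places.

x=-36.907 y=-29.113

eq1: (x + 34.191)² + (y + 3.947)² = 25.3117326146²
eq2: (x + 17.651)² + (y + 7.791)² = 28.7301370467²
eq3: (x + 34.669)² + (y + 36.541)² = 7.7584064399²
eq1−eq2, eq1−eq3 (x²,y² cancel):
  33.080·x − 7.688·y = -997.082775
  -0.956·x − 65.188·y = 1933.071889
det = 33.080·-65.188 − -7.688·-0.956 = -2163.768768
x = (-997.082775·-65.188 − -7.688·1933.071889) / -2163.768768 = -36.907497
y = (33.080·1933.071889 − -997.082775·-0.956) / -2163.768768 = -29.112541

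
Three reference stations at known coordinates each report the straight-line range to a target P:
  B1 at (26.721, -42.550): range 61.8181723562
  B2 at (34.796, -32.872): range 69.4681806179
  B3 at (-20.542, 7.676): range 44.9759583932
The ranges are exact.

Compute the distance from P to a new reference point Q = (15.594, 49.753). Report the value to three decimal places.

eq1: (x − 26.721)² + (y + 42.550)² = 61.8181723562²
eq2: (x − 34.796)² + (y + 32.872)² = 69.4681806179²
eq3: (x + 20.542)² + (y − 7.676)² = 44.9759583932²
eq1−eq3, eq1−eq2 (x²,y² cancel):
  -94.526·x + 100.452·y = -244.970001
  16.150·x + 19.356·y = -1237.526026
det = -94.526·19.356 − 100.452·16.150 = -3451.945056
x = (-244.970001·19.356 − 100.452·-1237.526026) / -3451.945056 = -34.638537
y = (-94.526·-1237.526026 − -244.970001·16.150) / -3451.945056 = -35.033770
|P − Q| = √((-34.638537 − 15.594)² + (-35.033770 − 49.753)²) = 98.550008

98.550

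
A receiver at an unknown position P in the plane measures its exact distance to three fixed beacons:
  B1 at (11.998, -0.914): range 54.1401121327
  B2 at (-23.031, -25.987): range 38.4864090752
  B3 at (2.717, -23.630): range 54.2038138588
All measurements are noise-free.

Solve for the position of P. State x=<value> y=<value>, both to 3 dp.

eq1: (x − 11.998)² + (y + 0.914)² = 54.1401121327²
eq2: (x + 23.031)² + (y + 25.987)² = 38.4864090752²
eq3: (x − 2.717)² + (y + 23.630)² = 54.2038138588²
eq2−eq3, eq2−eq1 (x²,y² cancel):
  51.496·x + 4.714·y = -2096.841894
  70.058·x + 50.146·y = -2510.911788
det = 51.496·50.146 − 4.714·70.058 = 2252.065004
x = (-2096.841894·50.146 − 4.714·-2510.911788) / 2252.065004 = -41.433882
y = (51.496·-2510.911788 − -2096.841894·70.058) / 2252.065004 = 7.814444

x=-41.434 y=7.814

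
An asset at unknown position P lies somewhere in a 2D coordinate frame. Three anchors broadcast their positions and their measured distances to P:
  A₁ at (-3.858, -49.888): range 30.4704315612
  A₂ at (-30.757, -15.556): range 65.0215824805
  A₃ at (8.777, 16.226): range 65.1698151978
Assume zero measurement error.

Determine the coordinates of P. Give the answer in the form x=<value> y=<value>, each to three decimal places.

eq1: (x + 3.858)² + (y + 49.888)² = 30.4704315612²
eq2: (x + 30.757)² + (y + 15.556)² = 65.0215824805²
eq3: (x − 8.777)² + (y − 16.226)² = 65.1698151978²
eq1−eq3, eq1−eq2 (x²,y² cancel):
  25.270·x + 132.228·y = -5482.035516
  -53.798·x + 68.664·y = -4615.073512
det = 25.270·68.664 − 132.228·-53.798 = 8848.741224
x = (-5482.035516·68.664 − 132.228·-4615.073512) / 8848.741224 = 26.424488
y = (25.270·-4615.073512 − -5482.035516·-53.798) / 8848.741224 = -46.508926

x=26.424 y=-46.509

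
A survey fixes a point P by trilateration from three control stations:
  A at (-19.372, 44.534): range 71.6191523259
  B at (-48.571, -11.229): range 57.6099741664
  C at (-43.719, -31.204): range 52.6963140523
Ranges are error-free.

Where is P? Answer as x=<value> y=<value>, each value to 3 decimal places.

x=8.096 y=-21.608

eq1: (x + 19.372)² + (y − 44.534)² = 71.6191523259²
eq2: (x + 48.571)² + (y + 11.229)² = 57.6099741664²
eq3: (x + 43.719)² + (y + 31.204)² = 52.6963140523²
eq1−eq2, eq1−eq3 (x²,y² cancel):
  -58.398·x − 111.526·y = 1937.074798
  -48.694·x − 151.476·y = 2878.890502
det = -58.398·-151.476 − -111.526·-48.694 = 3415.248404
x = (1937.074798·-151.476 − -111.526·2878.890502) / 3415.248404 = 8.096278
y = (-58.398·2878.890502 − 1937.074798·-48.694) / 3415.248404 = -21.608246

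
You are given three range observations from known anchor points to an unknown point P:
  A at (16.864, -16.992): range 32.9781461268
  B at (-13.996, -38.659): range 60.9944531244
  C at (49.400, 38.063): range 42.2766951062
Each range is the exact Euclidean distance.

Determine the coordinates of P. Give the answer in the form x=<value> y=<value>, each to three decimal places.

eq1: (x − 16.864)² + (y + 16.992)² = 32.9781461268²
eq2: (x + 13.996)² + (y + 38.659)² = 60.9944531244²
eq3: (x − 49.400)² + (y − 38.063)² = 42.2766951062²
eq3−eq1, eq3−eq2 (x²,y² cancel):
  -65.072·x − 110.110·y = -2616.268582
  -126.792·x − 153.444·y = -4131.750035
det = -65.072·-153.444 − -110.110·-126.792 = -3976.159152
x = (-2616.268582·-153.444 − -110.110·-4131.750035) / -3976.159152 = 13.454260
y = (-65.072·-4131.750035 − -2616.268582·-126.792) / -3976.159152 = 15.809399

x=13.454 y=15.809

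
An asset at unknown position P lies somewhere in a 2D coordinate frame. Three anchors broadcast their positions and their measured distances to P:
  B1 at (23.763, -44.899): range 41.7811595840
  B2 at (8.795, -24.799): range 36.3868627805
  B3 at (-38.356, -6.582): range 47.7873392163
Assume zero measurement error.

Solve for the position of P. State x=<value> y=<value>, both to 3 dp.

eq1: (x − 23.763)² + (y + 44.899)² = 41.7811595840²
eq2: (x − 8.795)² + (y + 24.799)² = 36.3868627805²
eq3: (x + 38.356)² + (y + 6.582)² = 47.7873392163²
eq2−eq3, eq2−eq1 (x²,y² cancel):
  -94.302·x + 36.434·y = -137.462972
  29.936·x − 40.200·y = 1466.596431
det = -94.302·-40.200 − 36.434·29.936 = 2700.252176
x = (-137.462972·-40.200 − 36.434·1466.596431) / 2700.252176 = -17.742033
y = (-94.302·1466.596431 − -137.462972·29.936) / 2700.252176 = -49.694575

x=-17.742 y=-49.695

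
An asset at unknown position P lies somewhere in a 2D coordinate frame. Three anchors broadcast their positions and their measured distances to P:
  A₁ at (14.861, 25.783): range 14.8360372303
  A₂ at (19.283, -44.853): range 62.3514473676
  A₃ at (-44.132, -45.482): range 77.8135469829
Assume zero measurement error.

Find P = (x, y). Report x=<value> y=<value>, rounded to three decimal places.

eq1: (x − 14.861)² + (y − 25.783)² = 14.8360372303²
eq2: (x − 19.283)² + (y + 44.853)² = 62.3514473676²
eq3: (x + 44.132)² + (y + 45.482)² = 77.8135469829²
eq1−eq2, eq1−eq3 (x²,y² cancel):
  8.844·x − 141.272·y = -2169.581700
  -117.986·x − 142.530·y = -2704.206755
det = 8.844·-142.530 − -141.272·-117.986 = -17928.653512
x = (-2169.581700·-142.530 − -141.272·-2704.206755) / -17928.653512 = 4.060440
y = (8.844·-2704.206755 − -2169.581700·-117.986) / -17928.653512 = 15.611673

x=4.060 y=15.612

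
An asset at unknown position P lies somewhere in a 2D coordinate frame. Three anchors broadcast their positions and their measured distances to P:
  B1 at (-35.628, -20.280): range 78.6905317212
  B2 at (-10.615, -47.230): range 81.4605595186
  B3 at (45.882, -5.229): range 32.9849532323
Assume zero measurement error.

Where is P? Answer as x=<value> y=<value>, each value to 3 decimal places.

eq1: (x + 35.628)² + (y + 20.280)² = 78.6905317212²
eq2: (x + 10.615)² + (y + 47.230)² = 81.4605595186²
eq3: (x − 45.882)² + (y + 5.229)² = 32.9849532323²
eq1−eq2, eq1−eq3 (x²,y² cancel):
  50.026·x − 53.900·y = 219.095366
  163.020·x + 30.102·y = 5556.060224
det = 50.026·30.102 − -53.900·163.020 = 10292.660652
x = (219.095366·30.102 − -53.900·5556.060224) / 10292.660652 = 29.736418
y = (50.026·5556.060224 − 219.095366·163.020) / 10292.660652 = 23.534298

x=29.736 y=23.534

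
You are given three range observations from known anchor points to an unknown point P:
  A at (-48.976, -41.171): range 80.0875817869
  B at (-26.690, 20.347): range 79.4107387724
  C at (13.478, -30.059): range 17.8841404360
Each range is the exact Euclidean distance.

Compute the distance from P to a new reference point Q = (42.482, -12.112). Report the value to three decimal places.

eq1: (x + 48.976)² + (y + 41.171)² = 80.0875817869²
eq2: (x + 26.690)² + (y − 20.347)² = 79.4107387724²
eq3: (x − 13.478)² + (y + 30.059)² = 17.8841404360²
eq2−eq1, eq2−eq3 (x²,y² cancel):
  -44.572·x − 123.036·y = 2859.387984
  80.336·x − 100.812·y = 5945.066409
det = -44.572·-100.812 − -123.036·80.336 = 14377.612560
x = (2859.387984·-100.812 − -123.036·5945.066409) / 14377.612560 = 30.825463
y = (-44.572·5945.066409 − 2859.387984·80.336) / 14377.612560 = -34.407332
|P − Q| = √((30.825463 − 42.482)² + (-34.407332 − -12.112)²) = 25.158631

25.159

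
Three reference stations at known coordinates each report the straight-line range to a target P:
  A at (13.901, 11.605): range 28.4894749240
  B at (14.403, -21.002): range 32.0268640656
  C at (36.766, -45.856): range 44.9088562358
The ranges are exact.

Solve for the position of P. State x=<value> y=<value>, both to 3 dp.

eq1: (x − 13.901)² + (y − 11.605)² = 28.4894749240²
eq2: (x − 14.403)² + (y + 21.002)² = 32.0268640656²
eq3: (x − 36.766)² + (y + 45.856)² = 44.9088562358²
eq2−eq3, eq2−eq1 (x²,y² cancel):
  44.726·x − 49.708·y = 1814.895732
  -1.004·x + 65.214·y = -106.546747
det = 44.726·65.214 − -49.708·-1.004 = 2866.854532
x = (1814.895732·65.214 − -49.708·-106.546747) / 2866.854532 = 39.437085
y = (44.726·-106.546747 − 1814.895732·-1.004) / 2866.854532 = -1.026649

x=39.437 y=-1.027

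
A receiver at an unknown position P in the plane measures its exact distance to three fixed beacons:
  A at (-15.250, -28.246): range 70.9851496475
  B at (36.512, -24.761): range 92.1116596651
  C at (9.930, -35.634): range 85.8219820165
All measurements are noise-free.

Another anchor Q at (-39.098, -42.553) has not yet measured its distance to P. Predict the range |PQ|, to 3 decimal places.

85.101

eq1: (x + 15.250)² + (y + 28.246)² = 70.9851496475²
eq2: (x − 36.512)² + (y + 24.761)² = 92.1116596651²
eq3: (x − 9.930)² + (y + 35.634)² = 85.8219820165²
eq3−eq2, eq3−eq1 (x²,y² cancel):
  53.164·x + 21.746·y = -541.298840
  -50.360·x + 14.776·y = 1988.533287
det = 53.164·14.776 − 21.746·-50.360 = 1880.679824
x = (-541.298840·14.776 − 21.746·1988.533287) / 1880.679824 = -27.245933
y = (53.164·1988.533287 − -541.298840·-50.360) / 1880.679824 = 41.718198
|P − Q| = √((-27.245933 − -39.098)² + (41.718198 − -42.553)²) = 85.100566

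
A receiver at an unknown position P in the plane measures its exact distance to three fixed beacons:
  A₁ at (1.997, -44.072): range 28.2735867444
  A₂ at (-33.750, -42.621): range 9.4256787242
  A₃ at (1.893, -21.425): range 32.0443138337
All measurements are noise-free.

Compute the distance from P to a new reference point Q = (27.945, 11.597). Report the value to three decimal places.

72.911

eq1: (x − 1.997)² + (y + 44.072)² = 28.2735867444²
eq2: (x + 33.750)² + (y + 42.621)² = 9.4256787242²
eq3: (x − 1.893)² + (y + 21.425)² = 32.0443138337²
eq1−eq2, eq1−eq3 (x²,y² cancel):
  -71.494·x + 2.902·y = 1719.835236
  -0.208·x + 45.294·y = -1711.157461
det = -71.494·45.294 − 2.902·-0.208 = -3237.645620
x = (1719.835236·45.294 − 2.902·-1711.157461) / -3237.645620 = -25.593906
y = (-71.494·-1711.157461 − 1719.835236·-0.208) / -3237.645620 = -37.896432
|P − Q| = √((-25.593906 − 27.945)² + (-37.896432 − 11.597)²) = 72.911002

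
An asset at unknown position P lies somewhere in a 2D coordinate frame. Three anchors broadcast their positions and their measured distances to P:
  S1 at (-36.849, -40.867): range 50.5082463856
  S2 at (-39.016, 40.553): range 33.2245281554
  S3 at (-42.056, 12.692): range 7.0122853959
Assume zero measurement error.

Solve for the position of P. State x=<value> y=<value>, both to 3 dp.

x=-47.656 y=8.472

eq1: (x + 36.849)² + (y + 40.867)² = 50.5082463856²
eq2: (x + 39.016)² + (y − 40.553)² = 33.2245281554²
eq3: (x + 42.056)² + (y − 12.692)² = 7.0122853959²
eq1−eq2, eq1−eq3 (x²,y² cancel):
  -4.334·x + 162.840·y = 1586.047257
  -10.414·x + 107.118·y = 1403.744316
det = -4.334·107.118 − 162.840·-10.414 = 1231.566348
x = (1586.047257·107.118 − 162.840·1403.744316) / 1231.566348 = -47.655991
y = (-4.334·1403.744316 − 1586.047257·-10.414) / 1231.566348 = 8.471544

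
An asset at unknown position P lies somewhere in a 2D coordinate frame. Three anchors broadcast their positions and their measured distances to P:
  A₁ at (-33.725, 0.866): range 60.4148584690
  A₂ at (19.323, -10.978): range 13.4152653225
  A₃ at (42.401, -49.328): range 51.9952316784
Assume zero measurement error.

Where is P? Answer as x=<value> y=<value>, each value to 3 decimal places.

x=26.687 y=0.236

eq1: (x + 33.725)² + (y − 0.866)² = 60.4148584690²
eq2: (x − 19.323)² + (y + 10.978)² = 13.4152653225²
eq3: (x − 42.401)² + (y + 49.328)² = 51.9952316784²
eq2−eq3, eq2−eq1 (x²,y² cancel):
  46.156·x − 76.700·y = 1213.666798
  -106.096·x + 23.688·y = -2825.755012
det = 46.156·23.688 − -76.700·-106.096 = -7044.219872
x = (1213.666798·23.688 − -76.700·-2825.755012) / -7044.219872 = 26.686571
y = (46.156·-2825.755012 − 1213.666798·-106.096) / -7044.219872 = 0.235705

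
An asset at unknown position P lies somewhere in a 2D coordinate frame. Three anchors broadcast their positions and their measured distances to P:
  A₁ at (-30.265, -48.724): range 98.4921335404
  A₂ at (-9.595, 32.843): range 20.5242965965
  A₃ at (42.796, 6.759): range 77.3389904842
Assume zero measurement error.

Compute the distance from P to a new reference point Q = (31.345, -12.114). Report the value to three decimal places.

eq1: (x + 30.265)² + (y + 48.724)² = 98.4921335404²
eq2: (x + 9.595)² + (y − 32.843)² = 20.5242965965²
eq3: (x − 42.796)² + (y − 6.759)² = 77.3389904842²
eq3−eq1, eq3−eq2 (x²,y² cancel):
  -146.122·x − 110.966·y = -2306.564216
  -104.782·x + 52.168·y = 4853.617675
det = -146.122·52.168 − -110.966·-104.782 = -19250.131908
x = (-2306.564216·52.168 − -110.966·4853.617675) / -19250.131908 = -21.727524
y = (-146.122·4853.617675 − -2306.564216·-104.782) / -19250.131908 = 49.397414
|P − Q| = √((-21.727524 − 31.345)² + (49.397414 − -12.114)²) = 81.242518

81.243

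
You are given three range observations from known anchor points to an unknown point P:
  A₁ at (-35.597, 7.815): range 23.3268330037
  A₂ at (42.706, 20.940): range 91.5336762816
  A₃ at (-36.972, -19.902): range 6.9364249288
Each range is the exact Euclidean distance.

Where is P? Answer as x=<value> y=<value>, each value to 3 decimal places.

eq1: (x + 35.597)² + (y − 7.815)² = 23.3268330037²
eq2: (x − 42.706)² + (y − 20.940)² = 91.5336762816²
eq3: (x + 36.972)² + (y + 19.902)² = 6.9364249288²
eq3−eq1, eq3−eq2 (x²,y² cancel):
  2.750·x + 55.434·y = -930.824901
  159.356·x + 81.684·y = -7831.032255
det = 2.750·81.684 − 55.434·159.356 = -8609.109504
x = (-930.824901·81.684 − 55.434·-7831.032255) / -8609.109504 = -41.592216
y = (2.750·-7831.032255 − -930.824901·159.356) / -8609.109504 = -14.728259

x=-41.592 y=-14.728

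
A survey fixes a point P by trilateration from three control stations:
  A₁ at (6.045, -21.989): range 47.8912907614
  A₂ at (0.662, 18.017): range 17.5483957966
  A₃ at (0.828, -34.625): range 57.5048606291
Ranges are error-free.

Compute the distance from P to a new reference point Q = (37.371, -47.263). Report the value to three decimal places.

86.436

eq1: (x − 6.045)² + (y + 21.989)² = 47.8912907614²
eq2: (x − 0.662)² + (y − 18.017)² = 17.5483957966²
eq3: (x − 0.828)² + (y + 34.625)² = 57.5048606291²
eq1−eq2, eq1−eq3 (x²,y² cancel):
  -10.766·x + 80.012·y = 1790.621923
  -10.434·x − 25.272·y = -333.715202
det = -10.766·-25.272 − 80.012·-10.434 = 1106.923560
x = (1790.621923·-25.272 − 80.012·-333.715202) / 1106.923560 = -16.759402
y = (-10.766·-333.715202 − 1790.621923·-10.434) / 1106.923560 = 20.124359
|P − Q| = √((-16.759402 − 37.371)² + (20.124359 − -47.263)²) = 86.435852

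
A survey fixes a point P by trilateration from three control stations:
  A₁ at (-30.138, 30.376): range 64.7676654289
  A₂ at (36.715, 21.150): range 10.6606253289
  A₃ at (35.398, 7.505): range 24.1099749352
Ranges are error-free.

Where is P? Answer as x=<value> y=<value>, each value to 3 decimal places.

x=34.618 y=31.602

eq1: (x + 30.138)² + (y − 30.376)² = 64.7676654289²
eq2: (x − 36.715)² + (y − 21.150)² = 10.6606253289²
eq3: (x − 35.398)² + (y − 7.505)² = 24.1099749352²
eq3−eq2, eq3−eq1 (x²,y² cancel):
  2.634·x + 27.290·y = 953.612255
  -131.072·x + 45.742·y = -3091.902603
det = 2.634·45.742 − 27.290·-131.072 = 3697.439308
x = (953.612255·45.742 − 27.290·-3091.902603) / 3697.439308 = 34.618054
y = (2.634·-3091.902603 − 953.612255·-131.072) / 3697.439308 = 31.602356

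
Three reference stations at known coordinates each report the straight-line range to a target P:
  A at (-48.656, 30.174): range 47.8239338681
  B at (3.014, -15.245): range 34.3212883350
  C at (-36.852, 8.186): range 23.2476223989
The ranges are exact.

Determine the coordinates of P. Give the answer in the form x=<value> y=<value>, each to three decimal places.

eq1: (x + 48.656)² + (y − 30.174)² = 47.8239338681²
eq2: (x − 3.014)² + (y + 15.245)² = 34.3212883350²
eq3: (x + 36.852)² + (y − 8.186)² = 23.2476223989²
eq2−eq1, eq2−eq3 (x²,y² cancel):
  -103.340·x + 90.838·y = 1927.204573
  -79.732·x + 46.862·y = 1821.085165
det = -103.340·46.862 − 90.838·-79.732 = 2399.976336
x = (1927.204573·46.862 − 90.838·1821.085165) / 2399.976336 = -31.296589
y = (-103.340·1821.085165 − 1927.204573·-79.732) / 2399.976336 = -14.388086

x=-31.297 y=-14.388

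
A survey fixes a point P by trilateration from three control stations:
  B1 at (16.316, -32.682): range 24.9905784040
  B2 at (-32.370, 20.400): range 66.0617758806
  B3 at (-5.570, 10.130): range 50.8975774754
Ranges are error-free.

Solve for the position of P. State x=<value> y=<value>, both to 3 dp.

x=-7.341 y=-40.737

eq1: (x − 16.316)² + (y + 32.682)² = 24.9905784040²
eq2: (x + 32.370)² + (y − 20.400)² = 66.0617758806²
eq3: (x + 5.570)² + (y − 10.130)² = 50.8975774754²
eq1−eq2, eq1−eq3 (x²,y² cancel):
  -97.372·x + 106.164·y = -3609.977304
  -43.772·x + 85.624·y = -3166.717564
det = -97.372·85.624 − 106.164·-43.772 = -3690.369520
x = (-3609.977304·85.624 − 106.164·-3166.717564) / -3690.369520 = -7.340920
y = (-97.372·-3166.717564 − -3609.977304·-43.772) / -3690.369520 = -40.736760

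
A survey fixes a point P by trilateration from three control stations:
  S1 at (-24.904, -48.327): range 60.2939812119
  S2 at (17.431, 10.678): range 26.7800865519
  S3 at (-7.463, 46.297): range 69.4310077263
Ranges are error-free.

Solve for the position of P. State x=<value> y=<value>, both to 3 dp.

eq1: (x + 24.904)² + (y + 48.327)² = 60.2939812119²
eq2: (x − 17.431)² + (y − 10.678)² = 26.7800865519²
eq3: (x + 7.463)² + (y − 46.297)² = 69.4310077263²
eq2−eq1, eq2−eq3 (x²,y² cancel):
  -84.670·x − 118.010·y = -380.342435
  -49.788·x + 71.238·y = -2322.242665
det = -84.670·71.238 − -118.010·-49.788 = -11907.203340
x = (-380.342435·71.238 − -118.010·-2322.242665) / -11907.203340 = 25.290799
y = (-84.670·-2322.242665 − -380.342435·-49.788) / -11907.203340 = -14.922715

x=25.291 y=-14.923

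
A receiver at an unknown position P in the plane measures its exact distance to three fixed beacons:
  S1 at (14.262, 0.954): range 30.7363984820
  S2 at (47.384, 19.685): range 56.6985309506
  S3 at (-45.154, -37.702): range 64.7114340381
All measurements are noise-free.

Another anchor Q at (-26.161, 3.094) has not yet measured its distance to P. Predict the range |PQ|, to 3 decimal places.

eq1: (x − 14.262)² + (y − 0.954)² = 30.7363984820²
eq2: (x − 47.384)² + (y − 19.685)² = 56.6985309506²
eq3: (x + 45.154)² + (y + 37.702)² = 64.7114340381²
eq1−eq3, eq1−eq2 (x²,y² cancel):
  -118.832·x − 77.312·y = 13.166256
  66.244·x + 37.462·y = 158.430701
det = -118.832·37.462 − -77.312·66.244 = 669.771744
x = (13.166256·37.462 − -77.312·158.430701) / 669.771744 = 19.024136
y = (-118.832·158.430701 − 13.166256·66.244) / 669.771744 = -29.411247
|P − Q| = √((19.024136 − -26.161)² + (-29.411247 − 3.094)²) = 55.662264

55.662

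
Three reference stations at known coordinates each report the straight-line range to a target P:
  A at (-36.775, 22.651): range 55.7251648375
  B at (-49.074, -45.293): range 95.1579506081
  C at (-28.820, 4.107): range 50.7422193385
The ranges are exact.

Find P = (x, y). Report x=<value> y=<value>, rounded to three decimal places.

x=18.933 y=21.266

eq1: (x + 36.775)² + (y − 22.651)² = 55.7251648375²
eq2: (x + 49.074)² + (y + 45.293)² = 95.1579506081²
eq3: (x + 28.820)² + (y − 4.107)² = 50.7422193385²
eq1−eq3, eq1−eq2 (x²,y² cancel):
  15.910·x − 37.088·y = -487.487404
  -24.598·x − 135.888·y = -3355.496669
det = 15.910·-135.888 − -37.088·-24.598 = -3074.268704
x = (-487.487404·-135.888 − -37.088·-3355.496669) / -3074.268704 = 18.932949
y = (15.910·-3355.496669 − -487.487404·-24.598) / -3074.268704 = 21.265925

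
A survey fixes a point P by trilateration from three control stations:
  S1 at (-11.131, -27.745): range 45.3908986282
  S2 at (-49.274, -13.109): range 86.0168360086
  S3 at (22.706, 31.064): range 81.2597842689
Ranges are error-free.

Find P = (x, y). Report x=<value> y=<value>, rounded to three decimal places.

x=28.433 y=-49.994

eq1: (x + 11.131)² + (y + 27.745)² = 45.3908986282²
eq2: (x + 49.274)² + (y + 13.109)² = 86.0168360086²
eq3: (x − 22.706)² + (y − 31.064)² = 81.2597842689²
eq1−eq3, eq1−eq2 (x²,y² cancel):
  67.674·x + 117.618·y = -3955.968515
  -76.286·x + 29.272·y = -3632.473628
det = 67.674·29.272 − 117.618·-76.286 = 10953.560076
x = (-3955.968515·29.272 − 117.618·-3632.473628) / 10953.560076 = 28.433237
y = (67.674·-3632.473628 − -3955.968515·-76.286) / 10953.560076 = -49.993703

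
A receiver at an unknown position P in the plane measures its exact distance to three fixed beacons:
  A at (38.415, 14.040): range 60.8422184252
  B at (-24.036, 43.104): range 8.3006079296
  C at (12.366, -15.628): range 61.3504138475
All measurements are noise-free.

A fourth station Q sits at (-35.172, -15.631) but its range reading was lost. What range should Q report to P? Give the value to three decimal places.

56.402

eq1: (x − 38.415)² + (y − 14.040)² = 60.8422184252²
eq2: (x + 24.036)² + (y − 43.104)² = 8.3006079296²
eq3: (x − 12.366)² + (y + 15.628)² = 61.3504138475²
eq3−eq1, eq3−eq2 (x²,y² cancel):
  52.098·x + 59.336·y = 1337.779221
  -72.804·x + 117.464·y = 5733.504959
det = 52.098·117.464 − 59.336·-72.804 = 10439.537616
x = (1337.779221·117.464 − 59.336·5733.504959) / 10439.537616 = -17.535485
y = (52.098·5733.504959 − 1337.779221·-72.804) / 10439.537616 = 37.942276
|P − Q| = √((-17.535485 − -35.172)² + (37.942276 − -15.631)²) = 56.401619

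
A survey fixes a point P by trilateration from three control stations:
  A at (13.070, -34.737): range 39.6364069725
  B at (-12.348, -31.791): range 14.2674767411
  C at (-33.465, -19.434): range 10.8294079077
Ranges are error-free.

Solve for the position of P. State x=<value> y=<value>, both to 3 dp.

eq1: (x − 13.070)² + (y + 34.737)² = 39.6364069725²
eq2: (x + 12.348)² + (y + 31.791)² = 14.2674767411²
eq3: (x + 33.465)² + (y + 19.434)² = 10.8294079077²
eq3−eq2, eq3−eq1 (x²,y² cancel):
  42.234·x − 24.714·y = -420.730613
  93.070·x − 30.606·y = -1573.871194
det = 42.234·-30.606 − -24.714·93.070 = 1007.518176
x = (-420.730613·-30.606 − -24.714·-1573.871194) / 1007.518176 = -25.825610
y = (42.234·-1573.871194 − -420.730613·93.070) / 1007.518176 = -27.109663

x=-25.826 y=-27.110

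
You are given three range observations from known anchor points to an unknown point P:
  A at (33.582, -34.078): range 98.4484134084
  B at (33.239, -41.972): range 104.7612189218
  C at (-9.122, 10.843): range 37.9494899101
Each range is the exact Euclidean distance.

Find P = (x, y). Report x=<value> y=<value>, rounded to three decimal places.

x=-24.068 y=45.726

eq1: (x − 33.582)² + (y + 34.078)² = 98.4484134084²
eq2: (x − 33.239)² + (y + 41.972)² = 104.7612189218²
eq3: (x + 9.122)² + (y − 10.843)² = 37.9494899101²
eq1−eq2, eq1−eq3 (x²,y² cancel):
  -0.686·x − 15.788·y = -705.403790
  -85.408·x + 89.842·y = 6163.647043
det = -0.686·89.842 − -15.788·-85.408 = -1410.053116
x = (-705.403790·89.842 − -15.788·6163.647043) / -1410.053116 = -24.067726
y = (-0.686·6163.647043 − -705.403790·-85.408) / -1410.053116 = 45.725504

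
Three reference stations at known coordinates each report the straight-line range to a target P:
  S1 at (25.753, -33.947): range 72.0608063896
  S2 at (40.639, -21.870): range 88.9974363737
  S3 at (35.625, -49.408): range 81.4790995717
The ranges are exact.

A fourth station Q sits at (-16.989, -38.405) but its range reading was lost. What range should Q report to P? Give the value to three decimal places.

eq1: (x − 25.753)² + (y + 33.947)² = 72.0608063896²
eq2: (x − 40.639)² + (y + 21.870)² = 88.9974363737²
eq3: (x − 35.625)² + (y + 49.408)² = 81.4790995717²
eq3−eq1, eq3−eq2 (x²,y² cancel):
  -19.744·x + 30.922·y = -448.591421
  10.028·x + 55.076·y = -2862.165882
det = -19.744·55.076 − 30.922·10.028 = -1397.506360
x = (-448.591421·55.076 − 30.922·-2862.165882) / -1397.506360 = -45.650792
y = (-19.744·-2862.165882 − -448.591421·10.028) / -1397.506360 = -43.655671
|P − Q| = √((-45.650792 − -16.989)² + (-43.655671 − -38.405)²) = 29.138769

29.139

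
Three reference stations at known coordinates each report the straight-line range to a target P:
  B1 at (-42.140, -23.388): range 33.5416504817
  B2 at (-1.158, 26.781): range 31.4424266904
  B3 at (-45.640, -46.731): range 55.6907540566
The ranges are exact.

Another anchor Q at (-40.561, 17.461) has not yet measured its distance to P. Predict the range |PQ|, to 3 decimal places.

22.063

eq1: (x + 42.140)² + (y + 23.388)² = 33.5416504817²
eq2: (x + 1.158)² + (y − 26.781)² = 31.4424266904²
eq3: (x + 45.640)² + (y + 46.731)² = 55.6907540566²
eq3−eq2, eq3−eq1 (x²,y² cancel):
  88.964·x + 147.024·y = -1435.399145
  7.000·x + 46.686·y = 32.399953
det = 88.964·46.686 − 147.024·7.000 = 3124.205304
x = (-1435.399145·46.686 − 147.024·32.399953) / 3124.205304 = -22.974359
y = (88.964·32.399953 − -1435.399145·7.000) / 3124.205304 = 4.138724
|P − Q| = √((-22.974359 − -40.561)² + (4.138724 − 17.461)²) = 22.062932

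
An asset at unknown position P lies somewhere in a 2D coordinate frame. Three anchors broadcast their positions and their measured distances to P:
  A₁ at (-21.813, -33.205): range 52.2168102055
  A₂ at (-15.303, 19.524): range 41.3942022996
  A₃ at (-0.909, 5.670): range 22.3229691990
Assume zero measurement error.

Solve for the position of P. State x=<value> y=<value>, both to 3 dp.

x=20.055 y=-2.001

eq1: (x + 21.813)² + (y + 33.205)² = 52.2168102055²
eq2: (x + 15.303)² + (y − 19.524)² = 41.3942022996²
eq3: (x + 0.909)² + (y − 5.670)² = 22.3229691990²
eq3−eq2, eq3−eq1 (x²,y² cancel):
  -28.788·x + 27.708·y = -632.771826
  -41.808·x − 77.750·y = -682.876501
det = -28.788·-77.750 − 27.708·-41.808 = 3396.683064
x = (-632.771826·-77.750 − 27.708·-682.876501) / 3396.683064 = 20.054609
y = (-28.788·-682.876501 − -632.771826·-41.808) / 3396.683064 = -2.000857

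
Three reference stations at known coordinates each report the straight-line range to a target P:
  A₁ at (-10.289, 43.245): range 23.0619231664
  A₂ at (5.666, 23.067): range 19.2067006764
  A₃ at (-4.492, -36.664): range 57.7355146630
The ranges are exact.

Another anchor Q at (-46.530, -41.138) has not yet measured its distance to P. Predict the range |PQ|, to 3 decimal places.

69.901

eq1: (x + 10.289)² + (y − 43.245)² = 23.0619231664²
eq2: (x − 5.666)² + (y − 23.067)² = 19.2067006764²
eq3: (x + 4.492)² + (y + 36.664)² = 57.7355146630²
eq1−eq2, eq1−eq3 (x²,y² cancel):
  31.910·x − 40.356·y = -1248.848552
  11.594·x − 159.818·y = -3413.103939
det = 31.910·-159.818 − -40.356·11.594 = -4631.904916
x = (-1248.848552·-159.818 − -40.356·-3413.103939) / -4631.904916 = -13.352877
y = (31.910·-3413.103939 − -1248.848552·11.594) / -4631.904916 = 20.387508
|P − Q| = √((-13.352877 − -46.530)² + (20.387508 − -41.138)²) = 69.900712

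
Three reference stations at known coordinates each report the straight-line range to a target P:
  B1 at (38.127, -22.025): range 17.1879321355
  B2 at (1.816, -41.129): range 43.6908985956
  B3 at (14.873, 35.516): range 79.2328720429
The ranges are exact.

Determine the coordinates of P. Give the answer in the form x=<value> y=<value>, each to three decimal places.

x=45.365 y=-37.614

eq1: (x − 38.127)² + (y + 22.025)² = 17.1879321355²
eq2: (x − 1.816)² + (y + 41.129)² = 43.6908985956²
eq3: (x − 14.873)² + (y − 35.516)² = 79.2328720429²
eq2−eq3, eq2−eq1 (x²,y² cancel):
  26.114·x + 153.290·y = -4581.253504
  72.622·x + 38.208·y = 1857.345866
det = 26.114·38.208 − 153.290·72.622 = -10134.462668
x = (-4581.253504·38.208 − 153.290·1857.345866) / -10134.462668 = 45.365314
y = (26.114·1857.345866 − -4581.253504·72.622) / -10134.462668 = -37.614478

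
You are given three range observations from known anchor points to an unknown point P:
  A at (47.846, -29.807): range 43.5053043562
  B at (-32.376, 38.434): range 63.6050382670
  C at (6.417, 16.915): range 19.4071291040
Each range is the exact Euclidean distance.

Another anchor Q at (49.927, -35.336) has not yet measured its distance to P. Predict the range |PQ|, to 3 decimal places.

eq1: (x − 47.846)² + (y + 29.807)² = 43.5053043562²
eq2: (x + 32.376)² + (y − 38.434)² = 63.6050382670²
eq3: (x − 6.417)² + (y − 16.915)² = 19.4071291040²
eq1−eq2, eq1−eq3 (x²,y² cancel):
  -160.444·x + 136.482·y = -2805.208619
  -82.858·x + 93.444·y = -1334.327004
det = -160.444·93.444 − 136.482·-82.858 = -3683.903580
x = (-2805.208619·93.444 − 136.482·-1334.327004) / -3683.903580 = 21.721061
y = (-160.444·-1334.327004 − -2805.208619·-82.858) / -3683.903580 = 4.980916
|P − Q| = √((21.721061 − 49.927)² + (4.980916 − -35.336)²) = 49.203950

49.204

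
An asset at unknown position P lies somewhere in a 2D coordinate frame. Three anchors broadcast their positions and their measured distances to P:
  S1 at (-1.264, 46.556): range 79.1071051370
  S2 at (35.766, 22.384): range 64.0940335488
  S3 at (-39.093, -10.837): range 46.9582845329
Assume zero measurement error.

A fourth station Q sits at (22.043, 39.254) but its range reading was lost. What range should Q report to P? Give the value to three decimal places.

74.302

eq1: (x + 1.264)² + (y − 46.556)² = 79.1071051370²
eq2: (x − 35.766)² + (y − 22.384)² = 64.0940335488²
eq3: (x + 39.093)² + (y + 10.837)² = 46.9582845329²
eq2−eq3, eq2−eq1 (x²,y² cancel):
  -149.718·x − 66.442·y = 1768.417656
  -74.060·x + 48.344·y = -1761.080327
det = -149.718·48.344 − -66.442·-74.060 = -12158.661512
x = (1768.417656·48.344 − -66.442·-1761.080327) / -12158.661512 = 2.592170
y = (-149.718·-1761.080327 − 1768.417656·-74.060) / -12158.661512 = -32.457062
|P − Q| = √((2.592170 − 22.043)² + (-32.457062 − 39.254)²) = 74.302162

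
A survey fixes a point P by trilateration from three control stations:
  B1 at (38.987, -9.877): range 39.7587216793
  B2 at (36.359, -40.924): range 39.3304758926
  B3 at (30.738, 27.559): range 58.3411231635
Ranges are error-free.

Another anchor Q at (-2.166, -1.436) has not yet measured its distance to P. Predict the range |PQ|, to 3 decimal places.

eq1: (x − 38.987)² + (y + 9.877)² = 39.7587216793²
eq2: (x − 36.359)² + (y + 40.924)² = 39.3304758926²
eq3: (x − 30.738)² + (y − 27.559)² = 58.3411231635²
eq1−eq2, eq1−eq3 (x²,y² cancel):
  -5.256·x − 62.094·y = 1413.078975
  -16.498·x + 74.872·y = -1736.148875
det = -5.256·74.872 − -62.094·-16.498 = -1417.954044
x = (1413.078975·74.872 − -62.094·-1736.148875) / -1417.954044 = 1.413571
y = (-5.256·-1736.148875 − 1413.078975·-16.498) / -1417.954044 = -22.876747
|P − Q| = √((1.413571 − -2.166)² + (-22.876747 − -1.436)²) = 21.737501

21.738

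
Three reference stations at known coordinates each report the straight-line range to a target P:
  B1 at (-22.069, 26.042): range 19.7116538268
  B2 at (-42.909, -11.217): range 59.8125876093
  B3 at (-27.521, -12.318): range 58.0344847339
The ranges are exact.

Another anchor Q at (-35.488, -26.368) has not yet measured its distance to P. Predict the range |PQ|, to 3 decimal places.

72.859

eq1: (x + 22.069)² + (y − 26.042)² = 19.7116538268²
eq2: (x + 42.909)² + (y + 11.217)² = 59.8125876093²
eq3: (x + 27.521)² + (y + 12.318)² = 58.0344847339²
eq3−eq1, eq3−eq2 (x²,y² cancel):
  10.904·x + 76.720·y = 3235.540082
  -30.776·x + 2.202·y = 848.320587
det = 10.904·2.202 − 76.720·-30.776 = 2385.145328
x = (3235.540082·2.202 − 76.720·848.320587) / 2385.145328 = -24.299776
y = (10.904·848.320587 − 3235.540082·-30.776) / 2385.145328 = 45.627018
|P − Q| = √((-24.299776 − -35.488)² + (45.627018 − -26.368)²) = 72.859172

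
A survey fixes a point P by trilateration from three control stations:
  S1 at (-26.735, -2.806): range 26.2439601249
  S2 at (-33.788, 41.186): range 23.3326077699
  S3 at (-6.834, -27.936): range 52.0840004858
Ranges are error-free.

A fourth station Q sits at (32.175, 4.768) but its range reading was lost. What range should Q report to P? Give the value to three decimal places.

54.924

eq1: (x + 26.735)² + (y + 2.806)² = 26.2439601249²
eq2: (x + 33.788)² + (y − 41.186)² = 23.3326077699²
eq3: (x + 6.834)² + (y + 27.936)² = 52.0840004858²
eq2−eq3, eq2−eq1 (x²,y² cancel):
  53.908·x − 138.244·y = -4179.124409
  14.106·x − 87.984·y = -2259.616537
det = 53.908·-87.984 − -138.244·14.106 = -2792.971608
x = (-4179.124409·-87.984 − -138.244·-2259.616537) / -2792.971608 = -19.806021
y = (53.908·-2259.616537 − -4179.124409·14.106) / -2792.971608 = 22.506738
|P − Q| = √((-19.806021 − 32.175)² + (22.506738 − 4.768)²) = 54.924396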